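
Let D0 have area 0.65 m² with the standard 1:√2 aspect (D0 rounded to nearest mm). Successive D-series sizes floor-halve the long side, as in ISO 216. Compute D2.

339 × 479 mm

Let D0's short side be w mm. w · w√2 = 0.65 m² = 650,000 mm², so w ≈ 678.0 mm and w√2 ≈ 958.8 mm → D0 = 678 × 959 mm.
D1: ⌊959/2⌋ × 678 = 479 × 678 mm
D2: ⌊678/2⌋ × 479 = 339 × 479 mm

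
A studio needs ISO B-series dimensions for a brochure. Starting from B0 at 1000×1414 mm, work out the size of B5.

176 × 250 mm

B1: ⌊1414/2⌋ × 1000 = 707 × 1000 mm
B2: ⌊1000/2⌋ × 707 = 500 × 707 mm
B3: ⌊707/2⌋ × 500 = 353 × 500 mm
B4: ⌊500/2⌋ × 353 = 250 × 353 mm
B5: ⌊353/2⌋ × 250 = 176 × 250 mm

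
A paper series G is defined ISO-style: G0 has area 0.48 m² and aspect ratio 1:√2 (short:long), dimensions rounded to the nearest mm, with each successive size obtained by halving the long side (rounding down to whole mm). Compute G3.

206 × 291 mm

Let G0's short side be w mm. w · w√2 = 0.48 m² = 480,000 mm², so w ≈ 582.6 mm and w√2 ≈ 823.9 mm → G0 = 583 × 824 mm.
G1: ⌊824/2⌋ × 583 = 412 × 583 mm
G2: ⌊583/2⌋ × 412 = 291 × 412 mm
G3: ⌊412/2⌋ × 291 = 206 × 291 mm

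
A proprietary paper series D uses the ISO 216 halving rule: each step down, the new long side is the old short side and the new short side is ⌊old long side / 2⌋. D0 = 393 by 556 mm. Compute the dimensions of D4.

D1 = 278 × 393 mm (from D0 by 1 halving).
D2: ⌊393/2⌋ × 278 = 196 × 278 mm
D3: ⌊278/2⌋ × 196 = 139 × 196 mm
D4: ⌊196/2⌋ × 139 = 98 × 139 mm

98 × 139 mm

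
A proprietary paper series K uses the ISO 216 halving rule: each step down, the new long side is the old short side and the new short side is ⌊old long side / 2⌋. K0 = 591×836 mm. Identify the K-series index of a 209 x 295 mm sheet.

K0: 591 × 836 mm
K1: 418 × 591 mm
K2: 295 × 418 mm
K3: 209 × 295 mm
K4: 147 × 209 mm
→ matches K3.

K3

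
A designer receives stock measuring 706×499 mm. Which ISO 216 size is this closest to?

Aspect ratio 706/499 ≈ 1.415 — close to the ISO √2 ≈ 1.414.
In the B-series (B0 = 1000 × 1414 mm): B2 = 500 × 707 mm.
Off by 2 mm total — nearest standard size.

B2 (500 × 707 mm)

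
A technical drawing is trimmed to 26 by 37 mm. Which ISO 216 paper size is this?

A10 (26 × 37 mm)

Aspect ratio 37/26 ≈ 1.423 — close to the ISO √2 ≈ 1.414.
In the A-series (A0 area = 1 m²): A10 = 26 × 37 mm.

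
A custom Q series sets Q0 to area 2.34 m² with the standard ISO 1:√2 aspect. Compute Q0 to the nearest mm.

1286 × 1819 mm

Let the short side be w mm. Then w · w√2 = 2.34 m² = 2,340,000 mm².
w² = 2,340,000/√2, so w ≈ 1286.3 mm; long side = w√2 ≈ 1819.1 mm.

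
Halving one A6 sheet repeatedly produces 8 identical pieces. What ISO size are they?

8 = 2^3, so 3 halving steps.
A6 → A7 → … → A9 after 3 steps.

A9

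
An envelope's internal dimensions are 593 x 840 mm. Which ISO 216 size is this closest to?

Aspect ratio 840/593 ≈ 1.417 — close to the ISO √2 ≈ 1.414.
In the A-series (A0 area = 1 m²): A1 = 594 × 841 mm.
Off by 2 mm total — nearest standard size.

A1 (594 × 841 mm)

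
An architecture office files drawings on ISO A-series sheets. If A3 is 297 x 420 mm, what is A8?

A4: ⌊420/2⌋ × 297 = 210 × 297 mm
A5: ⌊297/2⌋ × 210 = 148 × 210 mm
A6: ⌊210/2⌋ × 148 = 105 × 148 mm
A7: ⌊148/2⌋ × 105 = 74 × 105 mm
A8: ⌊105/2⌋ × 74 = 52 × 74 mm

52 × 74 mm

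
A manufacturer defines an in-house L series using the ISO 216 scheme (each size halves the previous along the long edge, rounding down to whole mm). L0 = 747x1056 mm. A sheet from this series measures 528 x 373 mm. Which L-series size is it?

L2

L0: 747 × 1056 mm
L1: 528 × 747 mm
L2: 373 × 528 mm
L3: 264 × 373 mm
→ matches L2.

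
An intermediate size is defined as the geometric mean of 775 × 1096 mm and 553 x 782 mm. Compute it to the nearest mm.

655 × 926 mm

Short side: √(775 · 553) = √428575 ≈ 654.7 → 655 mm
Long side: √(1096 · 782) = √857072 ≈ 925.8 → 926 mm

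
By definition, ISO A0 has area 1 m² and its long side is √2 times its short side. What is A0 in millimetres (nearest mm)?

Let the short side be w mm. Then the long side is w√2 and w · w√2 = 10⁶ mm².
w² = 10⁶/√2, so w = 1000 / 2^(1/4) ≈ 840.9 mm; long side = 1000 · 2^(1/4) ≈ 1189.2 mm.

841 × 1189 mm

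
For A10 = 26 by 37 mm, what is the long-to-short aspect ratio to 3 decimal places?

37 / 26 = 1.423
ISO 216 targets √2 ≈ 1.414; the +0.009 deviation is from mm rounding.

1.423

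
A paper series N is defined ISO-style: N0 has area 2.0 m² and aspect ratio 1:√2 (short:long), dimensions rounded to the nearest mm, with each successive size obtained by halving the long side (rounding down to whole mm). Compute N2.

Let N0's short side be w mm. w · w√2 = 2.0 m² = 2,000,000 mm², so w ≈ 1189.2 mm and w√2 ≈ 1681.8 mm → N0 = 1189 × 1682 mm.
N1: ⌊1682/2⌋ × 1189 = 841 × 1189 mm
N2: ⌊1189/2⌋ × 841 = 594 × 841 mm

594 × 841 mm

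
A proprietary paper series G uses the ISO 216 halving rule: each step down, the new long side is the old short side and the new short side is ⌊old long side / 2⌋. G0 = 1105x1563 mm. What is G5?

G1: ⌊1563/2⌋ × 1105 = 781 × 1105 mm
G2: ⌊1105/2⌋ × 781 = 552 × 781 mm
G3: ⌊781/2⌋ × 552 = 390 × 552 mm
G4: ⌊552/2⌋ × 390 = 276 × 390 mm
G5: ⌊390/2⌋ × 276 = 195 × 276 mm

195 × 276 mm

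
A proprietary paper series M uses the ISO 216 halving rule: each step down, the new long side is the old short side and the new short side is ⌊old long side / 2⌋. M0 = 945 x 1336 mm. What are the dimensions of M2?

M1: ⌊1336/2⌋ × 945 = 668 × 945 mm
M2: ⌊945/2⌋ × 668 = 472 × 668 mm

472 × 668 mm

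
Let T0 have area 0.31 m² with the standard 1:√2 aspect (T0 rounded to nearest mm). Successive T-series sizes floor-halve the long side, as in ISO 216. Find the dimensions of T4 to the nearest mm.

117 × 165 mm

Let T0's short side be w mm. w · w√2 = 0.31 m² = 310,000 mm², so w ≈ 468.2 mm and w√2 ≈ 662.1 mm → T0 = 468 × 662 mm.
T1: ⌊662/2⌋ × 468 = 331 × 468 mm
T2: ⌊468/2⌋ × 331 = 234 × 331 mm
T3: ⌊331/2⌋ × 234 = 165 × 234 mm
T4: ⌊234/2⌋ × 165 = 117 × 165 mm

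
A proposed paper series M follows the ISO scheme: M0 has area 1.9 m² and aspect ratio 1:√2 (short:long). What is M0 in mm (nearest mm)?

1159 × 1639 mm

Let the short side be w mm. Then w · w√2 = 1.9 m² = 1,900,000 mm².
w² = 1,900,000/√2, so w ≈ 1159.1 mm; long side = w√2 ≈ 1639.2 mm.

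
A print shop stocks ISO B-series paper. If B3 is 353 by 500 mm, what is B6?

B4: ⌊500/2⌋ × 353 = 250 × 353 mm
B5: ⌊353/2⌋ × 250 = 176 × 250 mm
B6: ⌊250/2⌋ × 176 = 125 × 176 mm

125 × 176 mm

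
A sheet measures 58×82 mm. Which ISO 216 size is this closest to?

C8 (57 × 81 mm)

Aspect ratio 82/58 ≈ 1.414 — close to the ISO √2 ≈ 1.414.
In the C-series (envelope sizes, between A and B): C8 = 57 × 81 mm.
Off by 2 mm total — nearest standard size.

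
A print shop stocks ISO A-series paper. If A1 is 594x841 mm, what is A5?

148 × 210 mm

A2: ⌊841/2⌋ × 594 = 420 × 594 mm
A3: ⌊594/2⌋ × 420 = 297 × 420 mm
A4: ⌊420/2⌋ × 297 = 210 × 297 mm
A5: ⌊297/2⌋ × 210 = 148 × 210 mm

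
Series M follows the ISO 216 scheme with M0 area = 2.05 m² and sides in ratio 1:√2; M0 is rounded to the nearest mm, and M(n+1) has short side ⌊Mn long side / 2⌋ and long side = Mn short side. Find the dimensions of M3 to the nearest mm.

425 × 602 mm

Let M0's short side be w mm. w · w√2 = 2.05 m² = 2,050,000 mm², so w ≈ 1204.0 mm and w√2 ≈ 1702.7 mm → M0 = 1204 × 1703 mm.
M1: ⌊1703/2⌋ × 1204 = 851 × 1204 mm
M2: ⌊1204/2⌋ × 851 = 602 × 851 mm
M3: ⌊851/2⌋ × 602 = 425 × 602 mm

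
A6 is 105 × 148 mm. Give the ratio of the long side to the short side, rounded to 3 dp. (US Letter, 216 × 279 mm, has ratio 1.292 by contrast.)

1.410

148 / 105 = 1.410
ISO 216 targets √2 ≈ 1.414; the -0.005 deviation is from mm rounding.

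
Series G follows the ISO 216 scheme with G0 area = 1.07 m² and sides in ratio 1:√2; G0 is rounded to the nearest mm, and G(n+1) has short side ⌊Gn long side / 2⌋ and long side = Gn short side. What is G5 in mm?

Let G0's short side be w mm. w · w√2 = 1.07 m² = 1,070,000 mm², so w ≈ 869.8 mm and w√2 ≈ 1230.1 mm → G0 = 870 × 1230 mm.
G1: ⌊1230/2⌋ × 870 = 615 × 870 mm
G2: ⌊870/2⌋ × 615 = 435 × 615 mm
G3: ⌊615/2⌋ × 435 = 307 × 435 mm
G4: ⌊435/2⌋ × 307 = 217 × 307 mm
G5: ⌊307/2⌋ × 217 = 153 × 217 mm

153 × 217 mm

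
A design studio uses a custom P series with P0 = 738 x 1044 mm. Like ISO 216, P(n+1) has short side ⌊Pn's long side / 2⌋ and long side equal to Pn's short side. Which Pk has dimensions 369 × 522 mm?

P0: 738 × 1044 mm
P1: 522 × 738 mm
P2: 369 × 522 mm
P3: 261 × 369 mm
→ matches P2.

P2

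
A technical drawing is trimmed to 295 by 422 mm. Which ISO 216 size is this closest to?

A3 (297 × 420 mm)

Aspect ratio 422/295 ≈ 1.431 (ISO target is √2 ≈ 1.414).
In the A-series (A0 area = 1 m²): A3 = 297 × 420 mm.
Off by 4 mm total — nearest standard size.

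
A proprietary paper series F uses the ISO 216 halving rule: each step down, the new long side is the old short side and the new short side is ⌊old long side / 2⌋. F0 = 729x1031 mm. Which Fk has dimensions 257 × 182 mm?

F4

F0: 729 × 1031 mm
F1: 515 × 729 mm
F2: 364 × 515 mm
F3: 257 × 364 mm
F4: 182 × 257 mm
F5: 128 × 182 mm
→ matches F4.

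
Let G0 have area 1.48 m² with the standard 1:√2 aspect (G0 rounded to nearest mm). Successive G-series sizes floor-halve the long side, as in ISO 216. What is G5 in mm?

Let G0's short side be w mm. w · w√2 = 1.48 m² = 1,480,000 mm², so w ≈ 1023.0 mm and w√2 ≈ 1446.7 mm → G0 = 1023 × 1447 mm.
G1: ⌊1447/2⌋ × 1023 = 723 × 1023 mm
G2: ⌊1023/2⌋ × 723 = 511 × 723 mm
G3: ⌊723/2⌋ × 511 = 361 × 511 mm
G4: ⌊511/2⌋ × 361 = 255 × 361 mm
G5: ⌊361/2⌋ × 255 = 180 × 255 mm

180 × 255 mm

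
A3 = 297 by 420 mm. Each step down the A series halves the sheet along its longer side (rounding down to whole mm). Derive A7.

74 × 105 mm

A4: ⌊420/2⌋ × 297 = 210 × 297 mm
A5: ⌊297/2⌋ × 210 = 148 × 210 mm
A6: ⌊210/2⌋ × 148 = 105 × 148 mm
A7: ⌊148/2⌋ × 105 = 74 × 105 mm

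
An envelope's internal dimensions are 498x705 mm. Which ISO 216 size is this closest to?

B2 (500 × 707 mm)

Aspect ratio 705/498 ≈ 1.416 — close to the ISO √2 ≈ 1.414.
In the B-series (B0 = 1000 × 1414 mm): B2 = 500 × 707 mm.
Off by 4 mm total — nearest standard size.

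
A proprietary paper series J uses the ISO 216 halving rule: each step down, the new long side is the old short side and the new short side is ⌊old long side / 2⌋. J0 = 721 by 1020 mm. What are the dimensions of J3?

J1: ⌊1020/2⌋ × 721 = 510 × 721 mm
J2: ⌊721/2⌋ × 510 = 360 × 510 mm
J3: ⌊510/2⌋ × 360 = 255 × 360 mm

255 × 360 mm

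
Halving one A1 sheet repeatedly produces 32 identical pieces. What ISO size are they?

32 = 2^5, so 5 halving steps.
A1 → A2 → … → A6 after 5 steps.

A6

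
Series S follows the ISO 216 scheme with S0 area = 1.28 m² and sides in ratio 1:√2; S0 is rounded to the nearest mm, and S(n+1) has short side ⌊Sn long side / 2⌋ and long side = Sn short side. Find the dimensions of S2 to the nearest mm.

Let S0's short side be w mm. w · w√2 = 1.28 m² = 1,280,000 mm², so w ≈ 951.4 mm and w√2 ≈ 1345.4 mm → S0 = 951 × 1345 mm.
S1: ⌊1345/2⌋ × 951 = 672 × 951 mm
S2: ⌊951/2⌋ × 672 = 475 × 672 mm

475 × 672 mm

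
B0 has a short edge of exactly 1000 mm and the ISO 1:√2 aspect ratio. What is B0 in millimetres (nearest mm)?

1000 × 1414 mm

Short side = 1000 mm; long side = 1000√2 ≈ 1414.2 mm.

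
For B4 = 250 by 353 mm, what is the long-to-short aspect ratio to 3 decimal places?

1.412

353 / 250 = 1.412
ISO 216 targets √2 ≈ 1.414; the -0.002 deviation is from mm rounding.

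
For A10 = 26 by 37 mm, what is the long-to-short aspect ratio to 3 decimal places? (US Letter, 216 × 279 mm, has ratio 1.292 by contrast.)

1.423

37 / 26 = 1.423
ISO 216 targets √2 ≈ 1.414; the +0.009 deviation is from mm rounding.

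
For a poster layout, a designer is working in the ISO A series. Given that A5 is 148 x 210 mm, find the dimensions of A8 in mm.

52 × 74 mm

A6: ⌊210/2⌋ × 148 = 105 × 148 mm
A7: ⌊148/2⌋ × 105 = 74 × 105 mm
A8: ⌊105/2⌋ × 74 = 52 × 74 mm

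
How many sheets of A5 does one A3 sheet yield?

Each ISO step halves the sheet: 1 × A3 → 2 × A4 → 4 × A5
From A3 to A5 is 2 halving steps: 2^2 = 4.

4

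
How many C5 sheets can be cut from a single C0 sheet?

Each ISO step halves the sheet: 1 × C0 → 2 × C1 → 4 × C2 → 8 × C3 → …
From C0 to C5 is 5 halving steps: 2^5 = 32.

32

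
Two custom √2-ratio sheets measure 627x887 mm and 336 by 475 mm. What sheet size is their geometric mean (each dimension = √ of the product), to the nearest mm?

459 × 649 mm

Short side: √(627 · 336) = √210672 ≈ 459.0 → 459 mm
Long side: √(887 · 475) = √421325 ≈ 649.1 → 649 mm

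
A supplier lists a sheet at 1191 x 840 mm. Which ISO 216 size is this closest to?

Aspect ratio 1191/840 ≈ 1.418 — close to the ISO √2 ≈ 1.414.
In the A-series (A0 area = 1 m²): A0 = 841 × 1189 mm.
Off by 3 mm total — nearest standard size.

A0 (841 × 1189 mm)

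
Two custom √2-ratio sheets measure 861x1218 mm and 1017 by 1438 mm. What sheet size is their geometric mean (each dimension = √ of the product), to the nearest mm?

Short side: √(861 · 1017) = √875637 ≈ 935.8 → 936 mm
Long side: √(1218 · 1438) = √1751484 ≈ 1323.4 → 1323 mm

936 × 1323 mm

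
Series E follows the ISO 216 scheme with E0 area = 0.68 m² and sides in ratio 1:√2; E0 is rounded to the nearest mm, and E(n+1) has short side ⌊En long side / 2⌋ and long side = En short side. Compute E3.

Let E0's short side be w mm. w · w√2 = 0.68 m² = 680,000 mm², so w ≈ 693.4 mm and w√2 ≈ 980.6 mm → E0 = 693 × 981 mm.
E1: ⌊981/2⌋ × 693 = 490 × 693 mm
E2: ⌊693/2⌋ × 490 = 346 × 490 mm
E3: ⌊490/2⌋ × 346 = 245 × 346 mm

245 × 346 mm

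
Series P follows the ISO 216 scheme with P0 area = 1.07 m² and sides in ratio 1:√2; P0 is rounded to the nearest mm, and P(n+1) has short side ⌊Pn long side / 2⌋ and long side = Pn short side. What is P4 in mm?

Let P0's short side be w mm. w · w√2 = 1.07 m² = 1,070,000 mm², so w ≈ 869.8 mm and w√2 ≈ 1230.1 mm → P0 = 870 × 1230 mm.
P1: ⌊1230/2⌋ × 870 = 615 × 870 mm
P2: ⌊870/2⌋ × 615 = 435 × 615 mm
P3: ⌊615/2⌋ × 435 = 307 × 435 mm
P4: ⌊435/2⌋ × 307 = 217 × 307 mm

217 × 307 mm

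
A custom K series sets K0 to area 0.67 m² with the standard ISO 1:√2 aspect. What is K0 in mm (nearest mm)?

688 × 973 mm

Let the short side be w mm. Then w · w√2 = 0.67 m² = 670,000 mm².
w² = 670,000/√2, so w ≈ 688.3 mm; long side = w√2 ≈ 973.4 mm.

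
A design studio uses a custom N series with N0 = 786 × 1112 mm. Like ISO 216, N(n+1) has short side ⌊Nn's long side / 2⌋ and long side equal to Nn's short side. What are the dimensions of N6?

N1 = 556 × 786 mm (from N0 by 1 halving).
N2: ⌊786/2⌋ × 556 = 393 × 556 mm
N3: ⌊556/2⌋ × 393 = 278 × 393 mm
N4: ⌊393/2⌋ × 278 = 196 × 278 mm
N5: ⌊278/2⌋ × 196 = 139 × 196 mm
N6: ⌊196/2⌋ × 139 = 98 × 139 mm

98 × 139 mm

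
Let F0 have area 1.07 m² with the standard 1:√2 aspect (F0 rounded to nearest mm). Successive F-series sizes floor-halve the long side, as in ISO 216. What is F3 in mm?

Let F0's short side be w mm. w · w√2 = 1.07 m² = 1,070,000 mm², so w ≈ 869.8 mm and w√2 ≈ 1230.1 mm → F0 = 870 × 1230 mm.
F1: ⌊1230/2⌋ × 870 = 615 × 870 mm
F2: ⌊870/2⌋ × 615 = 435 × 615 mm
F3: ⌊615/2⌋ × 435 = 307 × 435 mm

307 × 435 mm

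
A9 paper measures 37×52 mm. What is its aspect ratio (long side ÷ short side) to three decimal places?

52 / 37 = 1.405
ISO 216 targets √2 ≈ 1.414; the -0.009 deviation is from mm rounding.

1.405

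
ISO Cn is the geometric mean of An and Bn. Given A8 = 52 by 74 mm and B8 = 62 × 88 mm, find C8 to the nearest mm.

Short side: √(52 · 62) = √3224 ≈ 56.8 → 57 mm
Long side: √(74 · 88) = √6512 ≈ 80.7 → 81 mm

57 × 81 mm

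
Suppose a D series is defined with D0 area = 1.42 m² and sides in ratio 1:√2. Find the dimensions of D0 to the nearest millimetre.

1002 × 1417 mm

Let the short side be w mm. Then w · w√2 = 1.42 m² = 1,420,000 mm².
w² = 1,420,000/√2, so w ≈ 1002.0 mm; long side = w√2 ≈ 1417.1 mm.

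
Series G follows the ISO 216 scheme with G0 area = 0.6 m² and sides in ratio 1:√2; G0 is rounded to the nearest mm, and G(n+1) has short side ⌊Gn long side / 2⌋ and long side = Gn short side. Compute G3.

230 × 325 mm

Let G0's short side be w mm. w · w√2 = 0.6 m² = 600,000 mm², so w ≈ 651.4 mm and w√2 ≈ 921.2 mm → G0 = 651 × 921 mm.
G1: ⌊921/2⌋ × 651 = 460 × 651 mm
G2: ⌊651/2⌋ × 460 = 325 × 460 mm
G3: ⌊460/2⌋ × 325 = 230 × 325 mm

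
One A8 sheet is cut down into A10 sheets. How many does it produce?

4

Each ISO step halves the sheet: 1 × A8 → 2 × A9 → 4 × A10
From A8 to A10 is 2 halving steps: 2^2 = 4.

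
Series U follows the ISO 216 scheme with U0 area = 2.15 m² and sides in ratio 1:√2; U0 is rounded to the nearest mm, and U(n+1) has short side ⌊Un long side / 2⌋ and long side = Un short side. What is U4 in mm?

Let U0's short side be w mm. w · w√2 = 2.15 m² = 2,150,000 mm², so w ≈ 1233.0 mm and w√2 ≈ 1743.7 mm → U0 = 1233 × 1744 mm.
U1: ⌊1744/2⌋ × 1233 = 872 × 1233 mm
U2: ⌊1233/2⌋ × 872 = 616 × 872 mm
U3: ⌊872/2⌋ × 616 = 436 × 616 mm
U4: ⌊616/2⌋ × 436 = 308 × 436 mm

308 × 436 mm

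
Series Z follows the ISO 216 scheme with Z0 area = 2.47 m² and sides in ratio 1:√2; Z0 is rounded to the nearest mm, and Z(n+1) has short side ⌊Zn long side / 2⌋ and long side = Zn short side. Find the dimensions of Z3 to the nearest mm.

Let Z0's short side be w mm. w · w√2 = 2.47 m² = 2,470,000 mm², so w ≈ 1321.6 mm and w√2 ≈ 1869.0 mm → Z0 = 1322 × 1869 mm.
Z1: ⌊1869/2⌋ × 1322 = 934 × 1322 mm
Z2: ⌊1322/2⌋ × 934 = 661 × 934 mm
Z3: ⌊934/2⌋ × 661 = 467 × 661 mm

467 × 661 mm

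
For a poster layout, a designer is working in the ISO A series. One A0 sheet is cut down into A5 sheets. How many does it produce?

32

Each ISO step halves the sheet: 1 × A0 → 2 × A1 → 4 × A2 → 8 × A3 → …
From A0 to A5 is 5 halving steps: 2^5 = 32.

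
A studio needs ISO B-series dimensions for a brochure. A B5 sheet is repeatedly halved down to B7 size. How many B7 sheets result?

B5 = 176 × 250 mm; B7 = 88 × 125 mm.
Each halving step doubles the count; 2 steps from B5 to B7.
2^2 = 4.

4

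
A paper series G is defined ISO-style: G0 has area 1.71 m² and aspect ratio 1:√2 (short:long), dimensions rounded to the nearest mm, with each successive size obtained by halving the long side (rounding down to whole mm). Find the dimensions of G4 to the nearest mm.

Let G0's short side be w mm. w · w√2 = 1.71 m² = 1,710,000 mm², so w ≈ 1099.6 mm and w√2 ≈ 1555.1 mm → G0 = 1100 × 1555 mm.
G1: ⌊1555/2⌋ × 1100 = 777 × 1100 mm
G2: ⌊1100/2⌋ × 777 = 550 × 777 mm
G3: ⌊777/2⌋ × 550 = 388 × 550 mm
G4: ⌊550/2⌋ × 388 = 275 × 388 mm

275 × 388 mm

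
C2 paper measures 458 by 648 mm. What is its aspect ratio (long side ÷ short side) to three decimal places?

648 / 458 = 1.415
Matches √2 ≈ 1.414 — the ISO 216 defining ratio.

1.415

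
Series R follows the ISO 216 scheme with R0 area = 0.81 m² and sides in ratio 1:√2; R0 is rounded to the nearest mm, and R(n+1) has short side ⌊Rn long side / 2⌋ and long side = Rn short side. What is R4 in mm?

189 × 267 mm

Let R0's short side be w mm. w · w√2 = 0.81 m² = 810,000 mm², so w ≈ 756.8 mm and w√2 ≈ 1070.3 mm → R0 = 757 × 1070 mm.
R1: ⌊1070/2⌋ × 757 = 535 × 757 mm
R2: ⌊757/2⌋ × 535 = 378 × 535 mm
R3: ⌊535/2⌋ × 378 = 267 × 378 mm
R4: ⌊378/2⌋ × 267 = 189 × 267 mm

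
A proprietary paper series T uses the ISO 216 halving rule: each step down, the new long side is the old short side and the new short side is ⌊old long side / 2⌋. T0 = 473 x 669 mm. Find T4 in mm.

118 × 167 mm

T1: ⌊669/2⌋ × 473 = 334 × 473 mm
T2: ⌊473/2⌋ × 334 = 236 × 334 mm
T3: ⌊334/2⌋ × 236 = 167 × 236 mm
T4: ⌊236/2⌋ × 167 = 118 × 167 mm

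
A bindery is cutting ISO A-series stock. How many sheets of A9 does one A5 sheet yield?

16

A5 = 148 × 210 mm; A9 = 37 × 52 mm.
Each halving step doubles the count; 4 steps from A5 to A9.
2^4 = 16.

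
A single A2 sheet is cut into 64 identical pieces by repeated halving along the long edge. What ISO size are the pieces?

64 = 2^6, so 6 halving steps.
A2 → A3 → … → A8 after 6 steps.

A8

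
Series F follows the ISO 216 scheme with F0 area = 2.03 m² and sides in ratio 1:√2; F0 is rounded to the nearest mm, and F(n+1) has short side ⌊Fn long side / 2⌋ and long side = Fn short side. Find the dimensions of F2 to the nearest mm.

599 × 847 mm

Let F0's short side be w mm. w · w√2 = 2.03 m² = 2,030,000 mm², so w ≈ 1198.1 mm and w√2 ≈ 1694.4 mm → F0 = 1198 × 1694 mm.
F1: ⌊1694/2⌋ × 1198 = 847 × 1198 mm
F2: ⌊1198/2⌋ × 847 = 599 × 847 mm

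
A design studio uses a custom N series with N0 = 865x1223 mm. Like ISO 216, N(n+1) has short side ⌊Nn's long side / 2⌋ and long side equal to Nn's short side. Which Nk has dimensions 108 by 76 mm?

N0: 865 × 1223 mm
N1: 611 × 865 mm
N2: 432 × 611 mm
N3: 305 × 432 mm
N4: 216 × 305 mm
N5: 152 × 216 mm
N6: 108 × 152 mm
N7: 76 × 108 mm
N8: 54 × 76 mm
→ matches N7.

N7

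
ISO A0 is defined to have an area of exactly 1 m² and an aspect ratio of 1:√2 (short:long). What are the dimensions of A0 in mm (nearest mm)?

Let the short side be w mm. Then the long side is w√2 and w · w√2 = 10⁶ mm².
w² = 10⁶/√2, so w = 1000 / 2^(1/4) ≈ 840.9 mm; long side = 1000 · 2^(1/4) ≈ 1189.2 mm.

841 × 1189 mm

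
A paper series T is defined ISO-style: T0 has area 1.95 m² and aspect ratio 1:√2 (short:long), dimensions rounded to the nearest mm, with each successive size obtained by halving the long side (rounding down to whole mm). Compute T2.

Let T0's short side be w mm. w · w√2 = 1.95 m² = 1,950,000 mm², so w ≈ 1174.2 mm and w√2 ≈ 1660.6 mm → T0 = 1174 × 1661 mm.
T1: ⌊1661/2⌋ × 1174 = 830 × 1174 mm
T2: ⌊1174/2⌋ × 830 = 587 × 830 mm

587 × 830 mm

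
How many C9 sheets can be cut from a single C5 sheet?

16

C5 = 162 × 229 mm; C9 = 40 × 57 mm.
Each halving step doubles the count; 4 steps from C5 to C9.
2^4 = 16.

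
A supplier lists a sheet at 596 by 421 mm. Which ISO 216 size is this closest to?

Aspect ratio 596/421 ≈ 1.416 — close to the ISO √2 ≈ 1.414.
In the A-series (A0 area = 1 m²): A2 = 420 × 594 mm.
Off by 3 mm total — nearest standard size.

A2 (420 × 594 mm)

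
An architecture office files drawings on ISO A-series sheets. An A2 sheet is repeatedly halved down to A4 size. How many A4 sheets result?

Each ISO step halves the sheet: 1 × A2 → 2 × A3 → 4 × A4
From A2 to A4 is 2 halving steps: 2^2 = 4.

4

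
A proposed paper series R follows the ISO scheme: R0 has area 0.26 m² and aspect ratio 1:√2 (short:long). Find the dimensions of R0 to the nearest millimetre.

429 × 606 mm

Let the short side be w mm. Then w · w√2 = 0.26 m² = 260,000 mm².
w² = 260,000/√2, so w ≈ 428.8 mm; long side = w√2 ≈ 606.4 mm.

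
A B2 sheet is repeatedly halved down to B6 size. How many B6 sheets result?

16

Each ISO step halves the sheet: 1 × B2 → 2 × B3 → 4 × B4 → 8 × B5 → …
From B2 to B6 is 4 halving steps: 2^4 = 16.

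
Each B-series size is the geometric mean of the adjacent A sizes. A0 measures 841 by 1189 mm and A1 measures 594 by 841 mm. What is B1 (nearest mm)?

707 × 1000 mm

Short side: √(841 · 594) = √499554 ≈ 706.8 → 707 mm
Long side: √(1189 · 841) = √999949 ≈ 1000.0 → 1000 mm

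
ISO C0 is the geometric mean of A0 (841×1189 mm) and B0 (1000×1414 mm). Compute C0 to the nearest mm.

Short: √(841 · 1000) = √841000 ≈ 917.1 mm.
Long: √(1189 · 1414) = √1681246 ≈ 1296.6 mm.

917 × 1297 mm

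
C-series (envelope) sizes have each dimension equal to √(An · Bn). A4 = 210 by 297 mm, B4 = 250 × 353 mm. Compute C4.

Short side: √(210 · 250) = √52500 ≈ 229.1 → 229 mm
Long side: √(297 · 353) = √104841 ≈ 323.8 → 324 mm

229 × 324 mm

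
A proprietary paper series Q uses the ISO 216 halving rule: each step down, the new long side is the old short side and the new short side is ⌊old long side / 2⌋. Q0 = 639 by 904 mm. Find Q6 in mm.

79 × 113 mm

Q1 = 452 × 639 mm (from Q0 by 1 halving).
Q2: ⌊639/2⌋ × 452 = 319 × 452 mm
Q3: ⌊452/2⌋ × 319 = 226 × 319 mm
Q4: ⌊319/2⌋ × 226 = 159 × 226 mm
Q5: ⌊226/2⌋ × 159 = 113 × 159 mm
Q6: ⌊159/2⌋ × 113 = 79 × 113 mm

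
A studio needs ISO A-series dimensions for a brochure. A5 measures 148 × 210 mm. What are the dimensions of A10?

A6: ⌊210/2⌋ × 148 = 105 × 148 mm
A7: ⌊148/2⌋ × 105 = 74 × 105 mm
A8: ⌊105/2⌋ × 74 = 52 × 74 mm
A9: ⌊74/2⌋ × 52 = 37 × 52 mm
A10: ⌊52/2⌋ × 37 = 26 × 37 mm

26 × 37 mm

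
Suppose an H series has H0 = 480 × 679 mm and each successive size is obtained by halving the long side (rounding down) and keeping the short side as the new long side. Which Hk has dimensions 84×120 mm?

H0: 480 × 679 mm
H1: 339 × 480 mm
H2: 240 × 339 mm
H3: 169 × 240 mm
H4: 120 × 169 mm
H5: 84 × 120 mm
H6: 60 × 84 mm
→ matches H5.

H5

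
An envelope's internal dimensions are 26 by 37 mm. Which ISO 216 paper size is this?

Aspect ratio 37/26 ≈ 1.423 — close to the ISO √2 ≈ 1.414.
In the A-series (A0 area = 1 m²): A10 = 26 × 37 mm.

A10 (26 × 37 mm)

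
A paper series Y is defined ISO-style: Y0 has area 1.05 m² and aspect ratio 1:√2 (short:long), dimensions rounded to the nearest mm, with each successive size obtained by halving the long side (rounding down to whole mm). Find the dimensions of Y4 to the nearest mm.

Let Y0's short side be w mm. w · w√2 = 1.05 m² = 1,050,000 mm², so w ≈ 861.7 mm and w√2 ≈ 1218.6 mm → Y0 = 862 × 1219 mm.
Y1: ⌊1219/2⌋ × 862 = 609 × 862 mm
Y2: ⌊862/2⌋ × 609 = 431 × 609 mm
Y3: ⌊609/2⌋ × 431 = 304 × 431 mm
Y4: ⌊431/2⌋ × 304 = 215 × 304 mm

215 × 304 mm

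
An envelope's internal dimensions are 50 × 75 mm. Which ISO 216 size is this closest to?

Aspect ratio 75/50 ≈ 1.500 (ISO target is √2 ≈ 1.414).
In the A-series (A0 area = 1 m²): A8 = 52 × 74 mm.
Off by 3 mm total — nearest standard size.

A8 (52 × 74 mm)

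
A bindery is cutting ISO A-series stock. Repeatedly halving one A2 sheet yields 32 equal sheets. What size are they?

32 = 2^5, so 5 halving steps.
A2 → A3 → … → A7 after 5 steps.

A7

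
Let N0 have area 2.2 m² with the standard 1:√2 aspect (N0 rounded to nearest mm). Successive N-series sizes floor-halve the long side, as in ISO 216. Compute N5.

Let N0's short side be w mm. w · w√2 = 2.2 m² = 2,200,000 mm², so w ≈ 1247.3 mm and w√2 ≈ 1763.9 mm → N0 = 1247 × 1764 mm.
N1: ⌊1764/2⌋ × 1247 = 882 × 1247 mm
N2: ⌊1247/2⌋ × 882 = 623 × 882 mm
N3: ⌊882/2⌋ × 623 = 441 × 623 mm
N4: ⌊623/2⌋ × 441 = 311 × 441 mm
N5: ⌊441/2⌋ × 311 = 220 × 311 mm

220 × 311 mm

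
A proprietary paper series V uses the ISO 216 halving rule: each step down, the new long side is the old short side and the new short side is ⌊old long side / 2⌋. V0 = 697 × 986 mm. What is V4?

V1: ⌊986/2⌋ × 697 = 493 × 697 mm
V2: ⌊697/2⌋ × 493 = 348 × 493 mm
V3: ⌊493/2⌋ × 348 = 246 × 348 mm
V4: ⌊348/2⌋ × 246 = 174 × 246 mm

174 × 246 mm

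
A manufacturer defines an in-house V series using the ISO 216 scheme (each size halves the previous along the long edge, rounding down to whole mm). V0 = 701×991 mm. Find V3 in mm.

247 × 350 mm

V1: ⌊991/2⌋ × 701 = 495 × 701 mm
V2: ⌊701/2⌋ × 495 = 350 × 495 mm
V3: ⌊495/2⌋ × 350 = 247 × 350 mm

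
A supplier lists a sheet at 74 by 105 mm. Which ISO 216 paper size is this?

A7 (74 × 105 mm)

Aspect ratio 105/74 ≈ 1.419 — close to the ISO √2 ≈ 1.414.
In the A-series (A0 area = 1 m²): A7 = 74 × 105 mm.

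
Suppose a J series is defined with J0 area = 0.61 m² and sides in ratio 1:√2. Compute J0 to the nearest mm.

657 × 929 mm

Let the short side be w mm. Then w · w√2 = 0.61 m² = 610,000 mm².
w² = 610,000/√2, so w ≈ 656.8 mm; long side = w√2 ≈ 928.8 mm.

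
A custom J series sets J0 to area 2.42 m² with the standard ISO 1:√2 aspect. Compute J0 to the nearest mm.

Let the short side be w mm. Then w · w√2 = 2.42 m² = 2,420,000 mm².
w² = 2,420,000/√2, so w ≈ 1308.1 mm; long side = w√2 ≈ 1850.0 mm.

1308 × 1850 mm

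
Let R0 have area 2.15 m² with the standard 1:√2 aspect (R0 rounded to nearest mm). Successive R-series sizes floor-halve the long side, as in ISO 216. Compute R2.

Let R0's short side be w mm. w · w√2 = 2.15 m² = 2,150,000 mm², so w ≈ 1233.0 mm and w√2 ≈ 1743.7 mm → R0 = 1233 × 1744 mm.
R1: ⌊1744/2⌋ × 1233 = 872 × 1233 mm
R2: ⌊1233/2⌋ × 872 = 616 × 872 mm

616 × 872 mm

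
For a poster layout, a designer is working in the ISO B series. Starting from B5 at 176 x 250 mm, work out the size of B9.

B6: ⌊250/2⌋ × 176 = 125 × 176 mm
B7: ⌊176/2⌋ × 125 = 88 × 125 mm
B8: ⌊125/2⌋ × 88 = 62 × 88 mm
B9: ⌊88/2⌋ × 62 = 44 × 62 mm

44 × 62 mm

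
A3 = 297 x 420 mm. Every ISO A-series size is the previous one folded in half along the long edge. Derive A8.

A4: ⌊420/2⌋ × 297 = 210 × 297 mm
A5: ⌊297/2⌋ × 210 = 148 × 210 mm
A6: ⌊210/2⌋ × 148 = 105 × 148 mm
A7: ⌊148/2⌋ × 105 = 74 × 105 mm
A8: ⌊105/2⌋ × 74 = 52 × 74 mm

52 × 74 mm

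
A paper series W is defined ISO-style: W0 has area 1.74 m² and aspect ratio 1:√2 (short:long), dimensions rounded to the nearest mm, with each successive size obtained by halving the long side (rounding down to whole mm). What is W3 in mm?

392 × 554 mm

Let W0's short side be w mm. w · w√2 = 1.74 m² = 1,740,000 mm², so w ≈ 1109.2 mm and w√2 ≈ 1568.7 mm → W0 = 1109 × 1569 mm.
W1: ⌊1569/2⌋ × 1109 = 784 × 1109 mm
W2: ⌊1109/2⌋ × 784 = 554 × 784 mm
W3: ⌊784/2⌋ × 554 = 392 × 554 mm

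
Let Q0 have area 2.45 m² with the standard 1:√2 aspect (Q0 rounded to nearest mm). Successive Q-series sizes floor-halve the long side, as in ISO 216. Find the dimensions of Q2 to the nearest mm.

Let Q0's short side be w mm. w · w√2 = 2.45 m² = 2,450,000 mm², so w ≈ 1316.2 mm and w√2 ≈ 1861.4 mm → Q0 = 1316 × 1861 mm.
Q1: ⌊1861/2⌋ × 1316 = 930 × 1316 mm
Q2: ⌊1316/2⌋ × 930 = 658 × 930 mm

658 × 930 mm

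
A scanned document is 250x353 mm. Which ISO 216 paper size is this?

Aspect ratio 353/250 ≈ 1.412 — close to the ISO √2 ≈ 1.414.
In the B-series (B0 = 1000 × 1414 mm): B4 = 250 × 353 mm.

B4 (250 × 353 mm)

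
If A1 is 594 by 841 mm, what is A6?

105 × 148 mm

A2: ⌊841/2⌋ × 594 = 420 × 594 mm
A3: ⌊594/2⌋ × 420 = 297 × 420 mm
A4: ⌊420/2⌋ × 297 = 210 × 297 mm
A5: ⌊297/2⌋ × 210 = 148 × 210 mm
A6: ⌊210/2⌋ × 148 = 105 × 148 mm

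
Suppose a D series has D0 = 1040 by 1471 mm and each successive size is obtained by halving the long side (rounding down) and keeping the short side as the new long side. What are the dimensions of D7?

D1 = 735 × 1040 mm (from D0 by 1 halving).
D2: ⌊1040/2⌋ × 735 = 520 × 735 mm
D3: ⌊735/2⌋ × 520 = 367 × 520 mm
D4: ⌊520/2⌋ × 367 = 260 × 367 mm
D5: ⌊367/2⌋ × 260 = 183 × 260 mm
D6: ⌊260/2⌋ × 183 = 130 × 183 mm
D7: ⌊183/2⌋ × 130 = 91 × 130 mm

91 × 130 mm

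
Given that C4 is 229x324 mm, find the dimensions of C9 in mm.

40 × 57 mm

C5: ⌊324/2⌋ × 229 = 162 × 229 mm
C6: ⌊229/2⌋ × 162 = 114 × 162 mm
C7: ⌊162/2⌋ × 114 = 81 × 114 mm
C8: ⌊114/2⌋ × 81 = 57 × 81 mm
C9: ⌊81/2⌋ × 57 = 40 × 57 mm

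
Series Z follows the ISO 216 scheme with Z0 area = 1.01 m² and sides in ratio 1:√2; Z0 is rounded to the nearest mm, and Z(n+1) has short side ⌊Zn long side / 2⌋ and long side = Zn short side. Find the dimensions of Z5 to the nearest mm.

149 × 211 mm

Let Z0's short side be w mm. w · w√2 = 1.01 m² = 1,010,000 mm², so w ≈ 845.1 mm and w√2 ≈ 1195.1 mm → Z0 = 845 × 1195 mm.
Z1: ⌊1195/2⌋ × 845 = 597 × 845 mm
Z2: ⌊845/2⌋ × 597 = 422 × 597 mm
Z3: ⌊597/2⌋ × 422 = 298 × 422 mm
Z4: ⌊422/2⌋ × 298 = 211 × 298 mm
Z5: ⌊298/2⌋ × 211 = 149 × 211 mm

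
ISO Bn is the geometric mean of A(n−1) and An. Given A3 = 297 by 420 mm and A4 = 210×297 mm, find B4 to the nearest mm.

Short side: √(297 · 210) = √62370 ≈ 249.7 → 250 mm
Long side: √(420 · 297) = √124740 ≈ 353.2 → 353 mm

250 × 353 mm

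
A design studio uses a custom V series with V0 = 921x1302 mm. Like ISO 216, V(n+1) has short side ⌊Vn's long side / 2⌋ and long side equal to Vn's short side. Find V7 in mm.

81 × 115 mm

V1 = 651 × 921 mm (from V0 by 1 halving).
V2: ⌊921/2⌋ × 651 = 460 × 651 mm
V3: ⌊651/2⌋ × 460 = 325 × 460 mm
V4: ⌊460/2⌋ × 325 = 230 × 325 mm
V5: ⌊325/2⌋ × 230 = 162 × 230 mm
V6: ⌊230/2⌋ × 162 = 115 × 162 mm
V7: ⌊162/2⌋ × 115 = 81 × 115 mm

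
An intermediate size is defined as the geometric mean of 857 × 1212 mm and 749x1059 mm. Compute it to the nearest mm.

Short side: √(857 · 749) = √641893 ≈ 801.2 → 801 mm
Long side: √(1212 · 1059) = √1283508 ≈ 1132.9 → 1133 mm

801 × 1133 mm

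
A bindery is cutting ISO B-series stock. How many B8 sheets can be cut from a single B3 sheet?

32

Each ISO step halves the sheet: 1 × B3 → 2 × B4 → 4 × B5 → 8 × B6 → …
From B3 to B8 is 5 halving steps: 2^5 = 32.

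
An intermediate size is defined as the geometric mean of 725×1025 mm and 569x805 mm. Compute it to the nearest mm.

Short side: √(725 · 569) = √412525 ≈ 642.3 → 642 mm
Long side: √(1025 · 805) = √825125 ≈ 908.4 → 908 mm

642 × 908 mm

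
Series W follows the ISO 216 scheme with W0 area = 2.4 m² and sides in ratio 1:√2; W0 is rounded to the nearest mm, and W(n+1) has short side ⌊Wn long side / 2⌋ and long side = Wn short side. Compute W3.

460 × 651 mm

Let W0's short side be w mm. w · w√2 = 2.4 m² = 2,400,000 mm², so w ≈ 1302.7 mm and w√2 ≈ 1842.3 mm → W0 = 1303 × 1842 mm.
W1: ⌊1842/2⌋ × 1303 = 921 × 1303 mm
W2: ⌊1303/2⌋ × 921 = 651 × 921 mm
W3: ⌊921/2⌋ × 651 = 460 × 651 mm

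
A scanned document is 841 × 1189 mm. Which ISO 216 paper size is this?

Aspect ratio 1189/841 ≈ 1.414 — close to the ISO √2 ≈ 1.414.
In the A-series (A0 area = 1 m²): A0 = 841 × 1189 mm.

A0 (841 × 1189 mm)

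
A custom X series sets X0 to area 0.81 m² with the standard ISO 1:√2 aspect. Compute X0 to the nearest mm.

Let the short side be w mm. Then w · w√2 = 0.81 m² = 810,000 mm².
w² = 810,000/√2, so w ≈ 756.8 mm; long side = w√2 ≈ 1070.3 mm.

757 × 1070 mm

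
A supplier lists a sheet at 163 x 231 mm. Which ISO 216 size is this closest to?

C5 (162 × 229 mm)

Aspect ratio 231/163 ≈ 1.417 — close to the ISO √2 ≈ 1.414.
In the C-series (envelope sizes, between A and B): C5 = 162 × 229 mm.
Off by 3 mm total — nearest standard size.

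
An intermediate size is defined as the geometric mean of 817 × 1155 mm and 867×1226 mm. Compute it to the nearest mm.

842 × 1190 mm

Short side: √(817 · 867) = √708339 ≈ 841.6 → 842 mm
Long side: √(1155 · 1226) = √1416030 ≈ 1190.0 → 1190 mm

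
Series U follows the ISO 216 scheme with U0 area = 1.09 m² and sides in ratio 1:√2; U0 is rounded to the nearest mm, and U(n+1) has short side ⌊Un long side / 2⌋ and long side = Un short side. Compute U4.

219 × 310 mm

Let U0's short side be w mm. w · w√2 = 1.09 m² = 1,090,000 mm², so w ≈ 877.9 mm and w√2 ≈ 1241.6 mm → U0 = 878 × 1242 mm.
U1: ⌊1242/2⌋ × 878 = 621 × 878 mm
U2: ⌊878/2⌋ × 621 = 439 × 621 mm
U3: ⌊621/2⌋ × 439 = 310 × 439 mm
U4: ⌊439/2⌋ × 310 = 219 × 310 mm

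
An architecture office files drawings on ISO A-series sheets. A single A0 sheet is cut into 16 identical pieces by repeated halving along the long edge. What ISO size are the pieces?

A4

16 = 2^4, so 4 halving steps.
A0 → A1 → … → A4 after 4 steps.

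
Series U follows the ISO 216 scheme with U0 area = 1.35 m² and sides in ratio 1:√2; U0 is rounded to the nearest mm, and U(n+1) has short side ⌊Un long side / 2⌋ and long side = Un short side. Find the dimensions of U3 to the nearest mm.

345 × 488 mm

Let U0's short side be w mm. w · w√2 = 1.35 m² = 1,350,000 mm², so w ≈ 977.0 mm and w√2 ≈ 1381.7 mm → U0 = 977 × 1382 mm.
U1: ⌊1382/2⌋ × 977 = 691 × 977 mm
U2: ⌊977/2⌋ × 691 = 488 × 691 mm
U3: ⌊691/2⌋ × 488 = 345 × 488 mm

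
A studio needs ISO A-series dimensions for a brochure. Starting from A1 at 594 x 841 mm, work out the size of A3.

A2: ⌊841/2⌋ × 594 = 420 × 594 mm
A3: ⌊594/2⌋ × 420 = 297 × 420 mm

297 × 420 mm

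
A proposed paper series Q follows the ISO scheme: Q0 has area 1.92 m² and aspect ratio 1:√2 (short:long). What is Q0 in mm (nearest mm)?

1165 × 1648 mm

Let the short side be w mm. Then w · w√2 = 1.92 m² = 1,920,000 mm².
w² = 1,920,000/√2, so w ≈ 1165.2 mm; long side = w√2 ≈ 1647.8 mm.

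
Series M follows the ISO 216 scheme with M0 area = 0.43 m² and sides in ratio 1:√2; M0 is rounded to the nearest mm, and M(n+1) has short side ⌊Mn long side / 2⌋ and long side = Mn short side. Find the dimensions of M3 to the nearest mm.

195 × 275 mm

Let M0's short side be w mm. w · w√2 = 0.43 m² = 430,000 mm², so w ≈ 551.4 mm and w√2 ≈ 779.8 mm → M0 = 551 × 780 mm.
M1: ⌊780/2⌋ × 551 = 390 × 551 mm
M2: ⌊551/2⌋ × 390 = 275 × 390 mm
M3: ⌊390/2⌋ × 275 = 195 × 275 mm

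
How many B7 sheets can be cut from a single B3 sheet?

16

Each ISO step halves the sheet: 1 × B3 → 2 × B4 → 4 × B5 → 8 × B6 → …
From B3 to B7 is 4 halving steps: 2^4 = 16.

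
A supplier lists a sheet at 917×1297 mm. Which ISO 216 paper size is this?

Aspect ratio 1297/917 ≈ 1.414 — close to the ISO √2 ≈ 1.414.
In the C-series (envelope sizes, between A and B): C0 = 917 × 1297 mm.

C0 (917 × 1297 mm)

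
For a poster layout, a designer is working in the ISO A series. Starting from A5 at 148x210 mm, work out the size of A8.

52 × 74 mm

A6: ⌊210/2⌋ × 148 = 105 × 148 mm
A7: ⌊148/2⌋ × 105 = 74 × 105 mm
A8: ⌊105/2⌋ × 74 = 52 × 74 mm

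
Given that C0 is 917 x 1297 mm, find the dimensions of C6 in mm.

114 × 162 mm

C1: ⌊1297/2⌋ × 917 = 648 × 917 mm
C2: ⌊917/2⌋ × 648 = 458 × 648 mm
C3: ⌊648/2⌋ × 458 = 324 × 458 mm
C4: ⌊458/2⌋ × 324 = 229 × 324 mm
C5: ⌊324/2⌋ × 229 = 162 × 229 mm
C6: ⌊229/2⌋ × 162 = 114 × 162 mm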